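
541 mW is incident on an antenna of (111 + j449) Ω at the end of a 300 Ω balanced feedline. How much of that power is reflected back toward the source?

|Γ| = |(-189 + j449)/(411 + j449)| = 0.8
|Γ|² = 0.641
P_refl = |Γ|²·P_inc = 347 mW, P_del = (1 − |Γ|²)·P_inc = 194 mW

P_reflected ≈ 347 mW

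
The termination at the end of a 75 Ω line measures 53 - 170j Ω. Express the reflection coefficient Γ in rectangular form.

Γ = (Z_L − Z_0)/(Z_L + Z_0) = (-22 − j170)/(128 − j170)

Γ ≈ 0.576 − j0.563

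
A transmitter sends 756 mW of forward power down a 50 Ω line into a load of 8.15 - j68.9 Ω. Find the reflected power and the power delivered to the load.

P_reflected ≈ 604 mW; P_delivered ≈ 152 mW

|Γ| = |(-41.85 − j68.9)/(58.15 − j68.9)| = 0.894
|Γ|² = 0.799
P_refl = |Γ|²·P_inc = 604 mW, P_del = (1 − |Γ|²)·P_inc = 152 mW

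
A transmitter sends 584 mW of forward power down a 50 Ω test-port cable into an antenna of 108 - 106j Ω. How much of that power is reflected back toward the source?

|Γ| = |(58 − j106)/(158 − j106)| = 0.635
|Γ|² = 0.403
P_refl = |Γ|²·P_inc = 236 mW, P_del = (1 − |Γ|²)·P_inc = 348 mW

P_reflected ≈ 236 mW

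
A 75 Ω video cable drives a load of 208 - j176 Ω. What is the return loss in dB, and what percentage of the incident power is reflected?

Γ = (133 − j176)/(283 − j176), |Γ| = 0.662
RL = −20·log₁₀(0.662) = 3.58 dB
P_refl/P_inc = |Γ|² = 0.438

RL ≈ 3.58 dB; 43.8% of incident power reflected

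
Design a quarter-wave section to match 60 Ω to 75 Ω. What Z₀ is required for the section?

Z_qwt = √(Z_0·R_L) = √(75 × 60) = √4500

Z_qwt ≈ 67.1 Ω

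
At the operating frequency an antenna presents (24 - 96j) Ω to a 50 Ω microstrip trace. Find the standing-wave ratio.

VSWR ≈ 10.1

Γ = (Z_L − Z_0)/(Z_L + Z_0) = (-26 − j96)/(74 − j96)
|Γ| = 99.5/121 = 0.821
VSWR = (1 + |Γ|)/(1 − |Γ|) = 1.82/0.179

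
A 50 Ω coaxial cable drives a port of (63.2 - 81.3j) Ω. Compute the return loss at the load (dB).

RL ≈ 4.57 dB

Γ = (13.2 − j81.3)/(113.2 − j81.3), |Γ| = 0.591
RL = −20·log₁₀|Γ| = −20·log₁₀(0.591)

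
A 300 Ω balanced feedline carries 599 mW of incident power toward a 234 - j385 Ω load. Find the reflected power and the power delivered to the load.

P_reflected ≈ 211 mW; P_delivered ≈ 388 mW

|Γ| = |(-66 − j385)/(534 − j385)| = 0.593
|Γ|² = 0.352
P_refl = |Γ|²·P_inc = 211 mW, P_del = (1 − |Γ|²)·P_inc = 388 mW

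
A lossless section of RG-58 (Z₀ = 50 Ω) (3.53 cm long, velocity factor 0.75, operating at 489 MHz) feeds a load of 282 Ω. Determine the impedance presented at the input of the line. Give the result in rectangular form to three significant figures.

Z_in ≈ 37 − j83 Ω

λ = v/f = 0.75·c / 489 MHz = 0.46 m
βl = 2π·l/λ = 2π × 0.0767 = 27.6°
tan(βl) = tan(27.6°) = 0.523
Z_in = Z_0·(Z_L + jZ_0·tanβl)/(Z_0 + jZ_L·tanβl)
     = 50·(282 + j26.2)/(50 + j148)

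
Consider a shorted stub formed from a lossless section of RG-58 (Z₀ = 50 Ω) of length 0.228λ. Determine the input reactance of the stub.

βl = 2π × 0.228 = 82.1°
tan(βl) = 7.19
For a shorted stub, Z_in = jZ_0·tan(βl)

X_in ≈ 359 Ω (inductive)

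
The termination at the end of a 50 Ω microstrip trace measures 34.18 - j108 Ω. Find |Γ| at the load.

Γ = (Z_L − Z_0)/(Z_L + Z_0) = (-15.82 − j108)/(84.18 − j108)
|Γ| = 109/137

|Γ| ≈ 0.797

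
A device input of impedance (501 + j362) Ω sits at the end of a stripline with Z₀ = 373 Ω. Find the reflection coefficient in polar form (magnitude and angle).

Γ = (Z_L − Z_0)/(Z_L + Z_0) = (128 + j362)/(874 + j362)
|Γ| = 384/946 = 0.406

Γ ≈ 0.406 ∠ 48°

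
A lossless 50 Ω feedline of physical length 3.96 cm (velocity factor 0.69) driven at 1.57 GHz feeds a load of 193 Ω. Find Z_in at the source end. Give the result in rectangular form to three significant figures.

λ = v/f = 0.69·c / 1.57 GHz = 0.132 m
βl = 2π·l/λ = 2π × 0.3 = 108°
tan(βl) = tan(108°) = -3.05
Z_in = Z_0·(Z_L + jZ_0·tanβl)/(Z_0 + jZ_L·tanβl)
     = 50·(193 − j153)/(50 − j590)

Z_in ≈ 14.2 + j15.2 Ω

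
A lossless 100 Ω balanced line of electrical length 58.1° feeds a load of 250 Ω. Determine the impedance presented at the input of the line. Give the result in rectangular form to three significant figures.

tan(βl) = tan(58.1°) = 1.61
Z_in = Z_0·(Z_L + jZ_0·tanβl)/(Z_0 + jZ_L·tanβl)
     = 100·(250 + j161)/(100 + j402)

Z_in ≈ 52.3 − j49.2 Ω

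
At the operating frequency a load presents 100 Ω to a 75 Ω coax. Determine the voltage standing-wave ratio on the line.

For a purely resistive load, VSWR = R_L/Z_0 or Z_0/R_L (whichever > 1) = 100/75

VSWR ≈ 1.33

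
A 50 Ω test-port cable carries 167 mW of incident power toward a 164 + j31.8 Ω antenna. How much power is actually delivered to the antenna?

P_delivered ≈ 117 mW

|Γ| = |(114 + j31.8)/(214 + j31.8)| = 0.547
|Γ|² = 0.299
P_refl = |Γ|²·P_inc = 50 mW, P_del = (1 − |Γ|²)·P_inc = 117 mW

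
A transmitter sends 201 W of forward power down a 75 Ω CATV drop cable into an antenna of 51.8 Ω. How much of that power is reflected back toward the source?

Γ = (51.8 − 75)/(51.8 + 75) = -0.183
|Γ|² = 0.0335
P_refl = |Γ|²·P_inc = 6.73 W, P_del = (1 − |Γ|²)·P_inc = 194 W

P_reflected ≈ 6.73 W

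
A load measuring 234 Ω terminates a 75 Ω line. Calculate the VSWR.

Γ = (234 − 75)/(234 + 75) = 0.515
VSWR = (1 + 0.515)/(1 − 0.515)

VSWR ≈ 3.12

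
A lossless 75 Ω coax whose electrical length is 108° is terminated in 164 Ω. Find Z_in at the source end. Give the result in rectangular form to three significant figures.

tan(βl) = tan(108°) = -3.08
Z_in = Z_0·(Z_L + jZ_0·tanβl)/(Z_0 + jZ_L·tanβl)
     = 75·(164 − j231)/(75 − j505)

Z_in ≈ 37.1 + j18.9 Ω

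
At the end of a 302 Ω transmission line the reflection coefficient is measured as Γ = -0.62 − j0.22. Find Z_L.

Z_L ≈ 64.1 − j49.7 Ω

Z_L = Z_0·(1 + Γ)/(1 − Γ) = 302·(0.38 − j0.22)/(1.62 + j0.22)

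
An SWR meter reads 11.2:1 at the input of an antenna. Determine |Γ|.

|Γ| = (S − 1)/(S + 1) = (11.2 − 1)/(11.2 + 1) = 10.2/12.2

|Γ| ≈ 0.836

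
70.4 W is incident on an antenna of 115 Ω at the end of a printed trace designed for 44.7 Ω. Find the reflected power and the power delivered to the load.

P_reflected ≈ 13.6 W; P_delivered ≈ 56.8 W

Γ = (115 − 44.7)/(115 + 44.7) = 0.44
|Γ|² = 0.194
P_refl = |Γ|²·P_inc = 13.6 W, P_del = (1 − |Γ|²)·P_inc = 56.8 W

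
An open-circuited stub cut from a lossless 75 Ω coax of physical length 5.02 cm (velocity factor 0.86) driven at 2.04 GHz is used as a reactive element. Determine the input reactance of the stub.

X_in ≈ 99.1 Ω (inductive)

λ = v/f = 0.86·c / 2.04 GHz = 0.126 m
βl = 2π·l/λ = 2π × 0.397 = 143°
tan(βl) = -0.756
For an open-circuited stub, Z_in = −jZ_0·cot(βl) = −jZ_0/tan(βl)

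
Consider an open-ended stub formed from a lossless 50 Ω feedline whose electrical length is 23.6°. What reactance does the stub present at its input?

tan(βl) = 0.437
For an open-ended stub, Z_in = −jZ_0·cot(βl) = −jZ_0/tan(βl)

X_in ≈ -114 Ω (capacitive)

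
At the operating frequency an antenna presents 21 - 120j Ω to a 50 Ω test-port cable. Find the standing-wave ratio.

VSWR ≈ 16.5

Γ = (Z_L − Z_0)/(Z_L + Z_0) = (-29 − j120)/(71 − j120)
|Γ| = 123/139 = 0.885
VSWR = (1 + |Γ|)/(1 − |Γ|) = 1.89/0.115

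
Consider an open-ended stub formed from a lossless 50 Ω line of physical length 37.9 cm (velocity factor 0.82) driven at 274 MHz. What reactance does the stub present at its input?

λ = v/f = 0.82·c / 274 MHz = 0.898 m
βl = 2π·l/λ = 2π × 0.422 = 152°
tan(βl) = -0.532
For an open-ended stub, Z_in = −jZ_0·cot(βl) = −jZ_0/tan(βl)

X_in ≈ 93.9 Ω (inductive)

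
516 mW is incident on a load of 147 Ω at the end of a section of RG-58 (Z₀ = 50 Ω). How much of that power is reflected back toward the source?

Γ = (147 − 50)/(147 + 50) = 0.492
|Γ|² = 0.242
P_refl = |Γ|²·P_inc = 125 mW, P_del = (1 − |Γ|²)·P_inc = 391 mW

P_reflected ≈ 125 mW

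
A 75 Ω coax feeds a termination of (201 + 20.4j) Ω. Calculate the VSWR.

VSWR ≈ 2.71

Γ = (Z_L − Z_0)/(Z_L + Z_0) = (126 + j20.4)/(276 + j20.4)
|Γ| = 128/277 = 0.461
VSWR = (1 + |Γ|)/(1 − |Γ|) = 1.46/0.539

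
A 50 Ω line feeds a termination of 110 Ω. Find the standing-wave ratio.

VSWR ≈ 2.2

For a purely resistive load, VSWR = R_L/Z_0 or Z_0/R_L (whichever > 1) = 110/50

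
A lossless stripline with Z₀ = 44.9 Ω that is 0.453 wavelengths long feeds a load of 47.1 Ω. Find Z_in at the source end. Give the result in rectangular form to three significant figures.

βl = 2π × 0.453 = 163°
tan(βl) = tan(163°) = -0.304
Z_in = Z_0·(Z_L + jZ_0·tanβl)/(Z_0 + jZ_L·tanβl)
     = 44.9·(47.1 − j13.7)/(44.9 − j14.3)

Z_in ≈ 46.7 + j1.24 Ω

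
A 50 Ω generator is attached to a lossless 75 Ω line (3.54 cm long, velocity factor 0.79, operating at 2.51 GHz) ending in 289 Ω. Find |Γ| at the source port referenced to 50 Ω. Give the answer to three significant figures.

|Γ| ≈ 0.617

λ = v/f = 0.79·c / 2.51 GHz = 0.0944 m
βl = 2π·l/λ = 2π × 0.375 = 135°
tan(βl) = -1
Z_in = Z_0·(Z_L + jZ_0·tanβl)/(Z_0 + jZ_L·tanβl) = 36.4 + j65.5 Ω
Γ_s = (Z_in − Z_s)/(Z_in + Z_s) = (-13.6 + j65.5)/(86.4 + j65.5), |Γ_s| = 0.617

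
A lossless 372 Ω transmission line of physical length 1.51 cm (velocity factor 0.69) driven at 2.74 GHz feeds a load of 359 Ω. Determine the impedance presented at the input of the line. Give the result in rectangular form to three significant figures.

Z_in ≈ 383 + j8.02 Ω

λ = v/f = 0.69·c / 2.74 GHz = 0.0755 m
βl = 2π·l/λ = 2π × 0.2 = 72°
tan(βl) = tan(72°) = 3.07
Z_in = Z_0·(Z_L + jZ_0·tanβl)/(Z_0 + jZ_L·tanβl)
     = 372·(359 + j1140)/(372 + j1100)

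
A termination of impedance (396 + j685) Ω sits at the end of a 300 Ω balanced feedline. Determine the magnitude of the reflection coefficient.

|Γ| ≈ 0.708

Γ = (Z_L − Z_0)/(Z_L + Z_0) = (96 + j685)/(696 + j685)
|Γ| = 692/977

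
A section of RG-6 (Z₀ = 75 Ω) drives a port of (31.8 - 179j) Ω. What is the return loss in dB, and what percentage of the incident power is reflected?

Γ = (-43.2 − j179)/(106.8 − j179), |Γ| = 0.883
RL = −20·log₁₀(0.883) = 1.08 dB
P_refl/P_inc = |Γ|² = 0.78

RL ≈ 1.08 dB; 78% of incident power reflected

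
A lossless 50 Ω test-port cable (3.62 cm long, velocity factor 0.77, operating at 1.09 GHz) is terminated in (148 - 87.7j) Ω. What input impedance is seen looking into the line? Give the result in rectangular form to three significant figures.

λ = v/f = 0.77·c / 1.09 GHz = 0.212 m
βl = 2π·l/λ = 2π × 0.171 = 61.5°
tan(βl) = tan(61.5°) = 1.84
Z_in = Z_0·(Z_L + jZ_0·tanβl)/(Z_0 + jZ_L·tanβl)
     = 50·(148 + j4.36)/(211 + j273)

Z_in ≈ 13.7 − j16.6 Ω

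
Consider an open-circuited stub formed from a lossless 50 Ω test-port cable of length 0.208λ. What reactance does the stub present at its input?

X_in ≈ -13.5 Ω (capacitive)

βl = 2π × 0.208 = 74.9°
tan(βl) = 3.7
For an open-circuited stub, Z_in = −jZ_0·cot(βl) = −jZ_0/tan(βl)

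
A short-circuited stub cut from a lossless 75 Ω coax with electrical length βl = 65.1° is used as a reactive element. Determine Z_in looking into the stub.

tan(βl) = 2.15
For a short-circuited stub, Z_in = jZ_0·tan(βl)

Z_in ≈ +j162 Ω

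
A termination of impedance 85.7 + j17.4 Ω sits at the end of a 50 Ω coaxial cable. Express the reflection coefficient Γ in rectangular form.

Γ = (Z_L − Z_0)/(Z_L + Z_0) = (35.7 + j17.4)/(135.7 + j17.4)

Γ ≈ 0.275 + j0.093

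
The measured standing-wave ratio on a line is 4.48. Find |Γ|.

|Γ| = (S − 1)/(S + 1) = (4.48 − 1)/(4.48 + 1) = 3.48/5.48

|Γ| ≈ 0.635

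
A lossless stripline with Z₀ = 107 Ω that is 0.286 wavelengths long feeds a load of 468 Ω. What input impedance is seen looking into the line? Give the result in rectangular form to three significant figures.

βl = 2π × 0.286 = 103°
tan(βl) = tan(103°) = -4.35
Z_in = Z_0·(Z_L + jZ_0·tanβl)/(Z_0 + jZ_L·tanβl)
     = 107·(468 − j465)/(107 − j2030)

Z_in ≈ 25.7 + j23.3 Ω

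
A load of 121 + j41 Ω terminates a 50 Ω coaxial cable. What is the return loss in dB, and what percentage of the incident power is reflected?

Γ = (71 + j41)/(171 + j41), |Γ| = 0.466
RL = −20·log₁₀(0.466) = 6.63 dB
P_refl/P_inc = |Γ|² = 0.217

RL ≈ 6.63 dB; 21.7% of incident power reflected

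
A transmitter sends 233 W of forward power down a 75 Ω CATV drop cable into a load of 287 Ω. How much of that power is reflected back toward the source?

Γ = (287 − 75)/(287 + 75) = 0.586
|Γ|² = 0.343
P_refl = |Γ|²·P_inc = 79.9 W, P_del = (1 − |Γ|²)·P_inc = 153 W

P_reflected ≈ 79.9 W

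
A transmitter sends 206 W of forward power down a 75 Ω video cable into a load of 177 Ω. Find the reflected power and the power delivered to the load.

P_reflected ≈ 33.7 W; P_delivered ≈ 172 W

Γ = (177 − 75)/(177 + 75) = 0.405
|Γ|² = 0.164
P_refl = |Γ|²·P_inc = 33.7 W, P_del = (1 − |Γ|²)·P_inc = 172 W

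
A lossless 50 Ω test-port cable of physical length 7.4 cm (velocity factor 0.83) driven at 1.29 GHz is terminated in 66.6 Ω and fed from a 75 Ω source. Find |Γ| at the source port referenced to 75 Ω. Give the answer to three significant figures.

λ = v/f = 0.83·c / 1.29 GHz = 0.193 m
βl = 2π·l/λ = 2π × 0.383 = 138°
tan(βl) = -0.9
Z_in = Z_0·(Z_L + jZ_0·tanβl)/(Z_0 + jZ_L·tanβl) = 49.5 + j14.3 Ω
Γ_s = (Z_in − Z_s)/(Z_in + Z_s) = (-25.5 + j14.3)/(124 + j14.3), |Γ_s| = 0.234

|Γ| ≈ 0.234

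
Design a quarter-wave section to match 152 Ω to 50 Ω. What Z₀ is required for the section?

Z_qwt = √(Z_0·R_L) = √(50 × 152) = √7600

Z_qwt ≈ 87.2 Ω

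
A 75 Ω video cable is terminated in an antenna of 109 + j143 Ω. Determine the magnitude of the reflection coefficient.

|Γ| ≈ 0.631

Γ = (Z_L − Z_0)/(Z_L + Z_0) = (34 + j143)/(184 + j143)
|Γ| = 147/233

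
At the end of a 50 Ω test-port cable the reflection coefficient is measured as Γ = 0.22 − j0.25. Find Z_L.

Z_L ≈ 66.3 − j37.3 Ω

Z_L = Z_0·(1 + Γ)/(1 − Γ) = 50·(1.22 − j0.25)/(0.78 + j0.25)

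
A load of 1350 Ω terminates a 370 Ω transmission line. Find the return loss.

RL ≈ 4.89 dB

Γ = (1350 − 370)/(1350 + 370) = 0.57
RL = −20·log₁₀|Γ| = −20·log₁₀(0.57)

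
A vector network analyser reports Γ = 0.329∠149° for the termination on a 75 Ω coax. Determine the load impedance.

Z_L = Z_0·(1 + Γ)/(1 − Γ) = 75·(0.718 + j0.169)/(1.28 − j0.169)

Z_L ≈ 40 + j15.2 Ω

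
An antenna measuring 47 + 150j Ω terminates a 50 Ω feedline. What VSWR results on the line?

VSWR ≈ 11.5

Γ = (Z_L − Z_0)/(Z_L + Z_0) = (-3 + j150)/(97 + j150)
|Γ| = 150/179 = 0.84
VSWR = (1 + |Γ|)/(1 − |Γ|) = 1.84/0.16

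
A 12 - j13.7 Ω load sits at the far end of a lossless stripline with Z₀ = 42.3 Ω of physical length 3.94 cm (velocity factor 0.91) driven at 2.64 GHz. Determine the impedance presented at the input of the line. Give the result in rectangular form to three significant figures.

λ = v/f = 0.91·c / 2.64 GHz = 0.103 m
βl = 2π·l/λ = 2π × 0.381 = 137°
tan(βl) = tan(137°) = -0.927
Z_in = Z_0·(Z_L + jZ_0·tanβl)/(Z_0 + jZ_L·tanβl)
     = 42.3·(12 − j52.9)/(29.6 − j11.1)

Z_in ≈ 39.9 − j60.6 Ω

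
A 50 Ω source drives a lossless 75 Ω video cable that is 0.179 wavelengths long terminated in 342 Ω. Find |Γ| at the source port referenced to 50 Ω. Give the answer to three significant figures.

βl = 2π × 0.179 = 64.4°
tan(βl) = 2.09
Z_in = Z_0·(Z_L + jZ_0·tanβl)/(Z_0 + jZ_L·tanβl) = 20 − j33.8 Ω
Γ_s = (Z_in − Z_s)/(Z_in + Z_s) = (-30 − j33.8)/(70 − j33.8), |Γ_s| = 0.581

|Γ| ≈ 0.581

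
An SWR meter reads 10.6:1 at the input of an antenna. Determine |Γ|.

|Γ| = (S − 1)/(S + 1) = (10.6 − 1)/(10.6 + 1) = 9.6/11.6

|Γ| ≈ 0.828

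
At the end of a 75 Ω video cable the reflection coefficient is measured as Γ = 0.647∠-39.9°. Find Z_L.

Z_L ≈ 102 − j146 Ω

Z_L = Z_0·(1 + Γ)/(1 − Γ) = 75·(1.5 − j0.415)/(0.504 + j0.415)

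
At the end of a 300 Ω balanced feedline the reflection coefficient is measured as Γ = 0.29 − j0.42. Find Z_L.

Z_L = Z_0·(1 + Γ)/(1 − Γ) = 300·(1.29 − j0.42)/(0.71 + j0.42)

Z_L ≈ 326 − j370 Ω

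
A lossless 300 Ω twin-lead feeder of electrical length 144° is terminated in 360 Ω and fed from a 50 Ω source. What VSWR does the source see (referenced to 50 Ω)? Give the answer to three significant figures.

tan(βl) = -0.727
Z_in = Z_0·(Z_L + jZ_0·tanβl)/(Z_0 + jZ_L·tanβl) = 312 + j54.5 Ω
Γ_s = (Z_in − Z_s)/(Z_in + Z_s) = (262 + j54.5)/(362 + j54.5), |Γ_s| = 0.731
VSWR = (1 + |Γ_s|)/(1 − |Γ_s|)

VSWR ≈ 6.44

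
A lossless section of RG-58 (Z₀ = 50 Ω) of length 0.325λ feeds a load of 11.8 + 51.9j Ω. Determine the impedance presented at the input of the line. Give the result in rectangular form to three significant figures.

βl = 2π × 0.325 = 117°
tan(βl) = tan(117°) = -1.96
Z_in = Z_0·(Z_L + jZ_0·tanβl)/(Z_0 + jZ_L·tanβl)
     = 50·(11.8 − j46.2)/(152 − j23.2)

Z_in ≈ 6.07 − j14.3 Ω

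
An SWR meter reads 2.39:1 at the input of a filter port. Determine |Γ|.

|Γ| ≈ 0.41

|Γ| = (S − 1)/(S + 1) = (2.39 − 1)/(2.39 + 1) = 1.39/3.39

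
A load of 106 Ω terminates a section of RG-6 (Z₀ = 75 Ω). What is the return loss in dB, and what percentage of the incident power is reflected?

RL ≈ 15.3 dB; 2.93% of incident power reflected

Γ = (106 − 75)/(106 + 75) = 0.171
RL = −20·log₁₀(0.171) = 15.3 dB
P_refl/P_inc = |Γ|² = 0.0293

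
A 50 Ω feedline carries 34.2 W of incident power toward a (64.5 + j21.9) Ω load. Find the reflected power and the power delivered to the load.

P_reflected ≈ 1.74 W; P_delivered ≈ 32.5 W

|Γ| = |(14.5 + j21.9)/(114.5 + j21.9)| = 0.225
|Γ|² = 0.0508
P_refl = |Γ|²·P_inc = 1.74 W, P_del = (1 − |Γ|²)·P_inc = 32.5 W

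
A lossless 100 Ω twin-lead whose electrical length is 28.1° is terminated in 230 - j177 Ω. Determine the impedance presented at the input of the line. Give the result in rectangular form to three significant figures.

Z_in ≈ 55.9 − j98.8 Ω

tan(βl) = tan(28.1°) = 0.534
Z_in = Z_0·(Z_L + jZ_0·tanβl)/(Z_0 + jZ_L·tanβl)
     = 100·(230 − j124)/(195 + j123)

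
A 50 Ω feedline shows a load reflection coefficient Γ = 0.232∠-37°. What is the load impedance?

Z_L = Z_0·(1 + Γ)/(1 − Γ) = 50·(1.19 − j0.14)/(0.815 + j0.14)

Z_L ≈ 69.2 − j20.4 Ω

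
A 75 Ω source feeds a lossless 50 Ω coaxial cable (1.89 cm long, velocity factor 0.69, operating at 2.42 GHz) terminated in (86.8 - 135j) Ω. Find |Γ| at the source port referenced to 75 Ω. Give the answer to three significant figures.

λ = v/f = 0.69·c / 2.42 GHz = 0.0855 m
βl = 2π·l/λ = 2π × 0.221 = 79.5°
tan(βl) = 5.42
Z_in = Z_0·(Z_L + jZ_0·tanβl)/(Z_0 + jZ_L·tanβl) = 7.92 + j3.93 Ω
Γ_s = (Z_in − Z_s)/(Z_in + Z_s) = (-67.1 + j3.93)/(82.9 + j3.93), |Γ_s| = 0.809

|Γ| ≈ 0.809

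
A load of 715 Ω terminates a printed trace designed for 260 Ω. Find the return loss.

Γ = (715 − 260)/(715 + 260) = 0.467
RL = −20·log₁₀|Γ| = −20·log₁₀(0.467)

RL ≈ 6.62 dB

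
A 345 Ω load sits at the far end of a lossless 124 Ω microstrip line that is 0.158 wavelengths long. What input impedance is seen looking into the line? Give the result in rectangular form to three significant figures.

Z_in ≈ 60.2 − j66.8 Ω

βl = 2π × 0.158 = 56.9°
tan(βl) = tan(56.9°) = 1.53
Z_in = Z_0·(Z_L + jZ_0·tanβl)/(Z_0 + jZ_L·tanβl)
     = 124·(345 + j190)/(124 + j529)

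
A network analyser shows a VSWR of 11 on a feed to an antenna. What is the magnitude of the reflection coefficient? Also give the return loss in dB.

|Γ| = (S − 1)/(S + 1) = (11 − 1)/(11 + 1) = 10/12
RL = −20·log₁₀|Γ| = −20·log₁₀(0.833)

|Γ| ≈ 0.833; return loss ≈ 1.58 dB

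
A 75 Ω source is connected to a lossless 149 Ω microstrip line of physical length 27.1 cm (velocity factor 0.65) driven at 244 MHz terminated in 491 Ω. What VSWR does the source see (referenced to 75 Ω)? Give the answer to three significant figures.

λ = v/f = 0.65·c / 244 MHz = 0.799 m
βl = 2π·l/λ = 2π × 0.339 = 122°
tan(βl) = -1.6
Z_in = Z_0·(Z_L + jZ_0·tanβl)/(Z_0 + jZ_L·tanβl) = 60.8 + j81.8 Ω
Γ_s = (Z_in − Z_s)/(Z_in + Z_s) = (-14.2 + j81.8)/(136 + j81.8), |Γ_s| = 0.524
VSWR = (1 + |Γ_s|)/(1 − |Γ_s|)

VSWR ≈ 3.2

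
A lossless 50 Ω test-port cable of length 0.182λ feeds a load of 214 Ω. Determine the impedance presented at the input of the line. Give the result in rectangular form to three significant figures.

βl = 2π × 0.182 = 65.5°
tan(βl) = tan(65.5°) = 2.2
Z_in = Z_0·(Z_L + jZ_0·tanβl)/(Z_0 + jZ_L·tanβl)
     = 50·(214 + j110)/(50 + j470)

Z_in ≈ 13.9 − j21.3 Ω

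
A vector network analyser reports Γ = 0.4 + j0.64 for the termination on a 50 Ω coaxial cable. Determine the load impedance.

Z_L = Z_0·(1 + Γ)/(1 − Γ) = 50·(1.4 + j0.64)/(0.6 − j0.64)

Z_L ≈ 28 + j83.2 Ω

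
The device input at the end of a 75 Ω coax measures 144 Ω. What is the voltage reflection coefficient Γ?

Γ = (Z_L − Z_0)/(Z_L + Z_0) = (144 − 75)/(144 + 75) = 69/219

Γ = 0.315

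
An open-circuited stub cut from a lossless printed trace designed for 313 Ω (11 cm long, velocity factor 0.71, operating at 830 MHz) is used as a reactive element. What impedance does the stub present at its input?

Z_in ≈ +j651 Ω

λ = v/f = 0.71·c / 830 MHz = 0.257 m
βl = 2π·l/λ = 2π × 0.429 = 154°
tan(βl) = -0.481
For an open-circuited stub, Z_in = −jZ_0·cot(βl) = −jZ_0/tan(βl)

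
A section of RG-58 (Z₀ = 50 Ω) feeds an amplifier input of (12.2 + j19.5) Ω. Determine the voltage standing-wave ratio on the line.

Γ = (Z_L − Z_0)/(Z_L + Z_0) = (-37.8 + j19.5)/(62.2 + j19.5)
|Γ| = 42.5/65.2 = 0.653
VSWR = (1 + |Γ|)/(1 − |Γ|) = 1.65/0.347

VSWR ≈ 4.76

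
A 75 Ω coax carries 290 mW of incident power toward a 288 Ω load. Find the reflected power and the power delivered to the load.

Γ = (288 − 75)/(288 + 75) = 0.587
|Γ|² = 0.344
P_refl = |Γ|²·P_inc = 99.8 mW, P_del = (1 − |Γ|²)·P_inc = 190 mW

P_reflected ≈ 99.8 mW; P_delivered ≈ 190 mW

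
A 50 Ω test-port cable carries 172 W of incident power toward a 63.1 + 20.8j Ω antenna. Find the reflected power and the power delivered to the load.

P_reflected ≈ 7.86 W; P_delivered ≈ 164 W

|Γ| = |(13.1 + j20.8)/(113.1 + j20.8)| = 0.214
|Γ|² = 0.0457
P_refl = |Γ|²·P_inc = 7.86 W, P_del = (1 − |Γ|²)·P_inc = 164 W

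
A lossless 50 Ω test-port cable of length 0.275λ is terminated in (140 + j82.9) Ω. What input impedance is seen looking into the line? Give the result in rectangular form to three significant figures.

Z_in ≈ 12.9 − j0.438 Ω

βl = 2π × 0.275 = 99°
tan(βl) = tan(99°) = -6.31
Z_in = Z_0·(Z_L + jZ_0·tanβl)/(Z_0 + jZ_L·tanβl)
     = 50·(140 − j233)/(573 − j884)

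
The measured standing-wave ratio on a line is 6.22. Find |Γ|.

|Γ| ≈ 0.723

|Γ| = (S − 1)/(S + 1) = (6.22 − 1)/(6.22 + 1) = 5.22/7.22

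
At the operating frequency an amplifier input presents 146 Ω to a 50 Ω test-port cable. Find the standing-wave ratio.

Γ = (146 − 50)/(146 + 50) = 0.49
VSWR = (1 + 0.49)/(1 − 0.49)

VSWR ≈ 2.92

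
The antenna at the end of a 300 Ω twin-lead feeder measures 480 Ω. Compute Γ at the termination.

Γ = 0.231

Γ = (Z_L − Z_0)/(Z_L + Z_0) = (480 − 300)/(480 + 300) = 180/780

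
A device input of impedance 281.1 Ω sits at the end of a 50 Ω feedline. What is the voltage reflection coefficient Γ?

Γ = 0.698

Γ = (Z_L − Z_0)/(Z_L + Z_0) = (281.1 − 50)/(281.1 + 50) = 231.1/331.1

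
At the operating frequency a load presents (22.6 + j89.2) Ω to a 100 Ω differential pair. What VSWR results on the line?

VSWR ≈ 8.05

Γ = (Z_L − Z_0)/(Z_L + Z_0) = (-77.4 + j89.2)/(122.6 + j89.2)
|Γ| = 118/152 = 0.779
VSWR = (1 + |Γ|)/(1 − |Γ|) = 1.78/0.221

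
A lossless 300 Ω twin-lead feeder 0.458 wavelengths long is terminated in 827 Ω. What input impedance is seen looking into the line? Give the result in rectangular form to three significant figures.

Z_in ≈ 571 + j344 Ω

βl = 2π × 0.458 = 165°
tan(βl) = tan(165°) = -0.27
Z_in = Z_0·(Z_L + jZ_0·tanβl)/(Z_0 + jZ_L·tanβl)
     = 300·(827 − j81.1)/(300 − j223)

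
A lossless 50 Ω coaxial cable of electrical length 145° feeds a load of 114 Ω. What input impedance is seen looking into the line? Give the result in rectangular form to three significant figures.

tan(βl) = tan(145°) = -0.7
Z_in = Z_0·(Z_L + jZ_0·tanβl)/(Z_0 + jZ_L·tanβl)
     = 50·(114 − j35)/(50 − j79.8)

Z_in ≈ 47.9 + j41.4 Ω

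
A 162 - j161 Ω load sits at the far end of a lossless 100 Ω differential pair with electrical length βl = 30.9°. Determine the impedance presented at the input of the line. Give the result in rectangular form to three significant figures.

Z_in ≈ 45.9 − j74.2 Ω

tan(βl) = tan(30.9°) = 0.598
Z_in = Z_0·(Z_L + jZ_0·tanβl)/(Z_0 + jZ_L·tanβl)
     = 100·(162 − j101)/(196 + j97)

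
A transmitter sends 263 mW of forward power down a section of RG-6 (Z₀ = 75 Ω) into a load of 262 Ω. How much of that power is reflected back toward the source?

P_reflected ≈ 81 mW

Γ = (262 − 75)/(262 + 75) = 0.555
|Γ|² = 0.308
P_refl = |Γ|²·P_inc = 81 mW, P_del = (1 − |Γ|²)·P_inc = 182 mW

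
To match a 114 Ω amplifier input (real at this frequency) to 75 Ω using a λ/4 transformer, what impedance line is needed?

Z_qwt ≈ 92.5 Ω

Z_qwt = √(Z_0·R_L) = √(75 × 114) = √8550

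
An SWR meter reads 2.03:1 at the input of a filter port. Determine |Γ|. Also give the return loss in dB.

|Γ| ≈ 0.34; return loss ≈ 9.37 dB

|Γ| = (S − 1)/(S + 1) = (2.03 − 1)/(2.03 + 1) = 1.03/3.03
RL = −20·log₁₀|Γ| = −20·log₁₀(0.34)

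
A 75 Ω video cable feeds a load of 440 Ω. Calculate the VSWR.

VSWR ≈ 5.87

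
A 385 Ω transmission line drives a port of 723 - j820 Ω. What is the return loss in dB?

Γ = (338 − j820)/(1108 − j820), |Γ| = 0.643
RL = −20·log₁₀|Γ| = −20·log₁₀(0.643)

RL ≈ 3.83 dB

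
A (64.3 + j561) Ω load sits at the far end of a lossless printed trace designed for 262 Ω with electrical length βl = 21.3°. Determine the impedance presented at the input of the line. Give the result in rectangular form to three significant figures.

Z_in ≈ 2030 + j2840 Ω

tan(βl) = tan(21.3°) = 0.39
Z_in = Z_0·(Z_L + jZ_0·tanβl)/(Z_0 + jZ_L·tanβl)
     = 262·(64.3 + j663)/(43.3 + j25.1)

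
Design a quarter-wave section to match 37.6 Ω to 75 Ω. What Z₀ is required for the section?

Z_qwt ≈ 53.1 Ω

Z_qwt = √(Z_0·R_L) = √(75 × 37.6) = √2820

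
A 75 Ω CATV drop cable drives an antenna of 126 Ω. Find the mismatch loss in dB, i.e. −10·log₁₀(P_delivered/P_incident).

Γ = (126 − 75)/(126 + 75) = 0.254
|Γ|² = 0.0644, so P_del/P_inc = 1 − |Γ|² = 0.936
ML = −10·log₁₀(1 − |Γ|²)

mismatch loss ≈ 0.289 dB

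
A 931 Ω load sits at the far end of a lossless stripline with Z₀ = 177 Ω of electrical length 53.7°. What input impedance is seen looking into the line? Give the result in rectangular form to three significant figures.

Z_in ≈ 50.8 − j123 Ω

tan(βl) = tan(53.7°) = 1.36
Z_in = Z_0·(Z_L + jZ_0·tanβl)/(Z_0 + jZ_L·tanβl)
     = 177·(931 + j241)/(177 + j1270)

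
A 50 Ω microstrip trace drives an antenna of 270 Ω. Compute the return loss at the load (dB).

Γ = (270 − 50)/(270 + 50) = 0.688
RL = −20·log₁₀|Γ| = −20·log₁₀(0.688)

RL ≈ 3.25 dB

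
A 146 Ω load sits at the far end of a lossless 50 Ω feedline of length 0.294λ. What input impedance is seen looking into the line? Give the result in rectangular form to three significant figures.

βl = 2π × 0.294 = 106°
tan(βl) = tan(106°) = -3.52
Z_in = Z_0·(Z_L + jZ_0·tanβl)/(Z_0 + jZ_L·tanβl)
     = 50·(146 − j176)/(50 − j515)

Z_in ≈ 18.3 + j12.4 Ω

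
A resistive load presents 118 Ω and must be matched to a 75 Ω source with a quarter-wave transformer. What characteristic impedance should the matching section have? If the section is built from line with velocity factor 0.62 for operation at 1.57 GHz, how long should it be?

Z_qwt = √(Z_0·R_L) = √(75 × 118) = √8850
λ = 0.62·c/f = 0.118 m, so l = λ/4 = 0.0296 m

Z_qwt ≈ 94.1 Ω; length ≈ 2.96 cm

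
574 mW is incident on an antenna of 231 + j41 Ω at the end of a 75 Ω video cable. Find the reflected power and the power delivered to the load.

|Γ| = |(156 + j41)/(306 + j41)| = 0.522
|Γ|² = 0.273
P_refl = |Γ|²·P_inc = 157 mW, P_del = (1 − |Γ|²)·P_inc = 417 mW

P_reflected ≈ 157 mW; P_delivered ≈ 417 mW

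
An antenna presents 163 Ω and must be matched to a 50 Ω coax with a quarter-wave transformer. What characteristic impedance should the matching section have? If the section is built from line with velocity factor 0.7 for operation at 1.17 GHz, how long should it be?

Z_qwt ≈ 90.3 Ω; length ≈ 4.49 cm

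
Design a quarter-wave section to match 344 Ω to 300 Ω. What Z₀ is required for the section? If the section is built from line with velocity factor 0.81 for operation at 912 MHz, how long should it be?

Z_qwt ≈ 321 Ω; length ≈ 6.66 cm

Z_qwt = √(Z_0·R_L) = √(300 × 344) = √103200
λ = 0.81·c/f = 0.266 m, so l = λ/4 = 0.0666 m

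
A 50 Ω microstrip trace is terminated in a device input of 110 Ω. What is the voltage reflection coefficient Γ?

Γ = (Z_L − Z_0)/(Z_L + Z_0) = (110 − 50)/(110 + 50) = 60/160

Γ = 0.375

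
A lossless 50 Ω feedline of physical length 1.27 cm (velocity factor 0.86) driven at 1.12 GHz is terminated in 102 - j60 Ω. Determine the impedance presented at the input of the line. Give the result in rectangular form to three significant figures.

Z_in ≈ 44.4 − j52.1 Ω

λ = v/f = 0.86·c / 1.12 GHz = 0.23 m
βl = 2π·l/λ = 2π × 0.0551 = 19.8°
tan(βl) = tan(19.8°) = 0.361
Z_in = Z_0·(Z_L + jZ_0·tanβl)/(Z_0 + jZ_L·tanβl)
     = 50·(102 − j42)/(71.7 + j36.8)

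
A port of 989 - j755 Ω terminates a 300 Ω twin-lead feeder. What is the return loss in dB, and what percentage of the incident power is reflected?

Γ = (689 − j755)/(1289 − j755), |Γ| = 0.684
RL = −20·log₁₀(0.684) = 3.3 dB
P_refl/P_inc = |Γ|² = 0.468

RL ≈ 3.3 dB; 46.8% of incident power reflected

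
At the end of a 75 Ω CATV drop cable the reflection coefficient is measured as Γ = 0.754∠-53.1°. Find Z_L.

Z_L ≈ 48.8 − j136 Ω

Z_L = Z_0·(1 + Γ)/(1 − Γ) = 75·(1.45 − j0.603)/(0.547 + j0.603)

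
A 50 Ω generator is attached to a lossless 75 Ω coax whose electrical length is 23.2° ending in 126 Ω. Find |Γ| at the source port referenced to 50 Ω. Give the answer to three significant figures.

|Γ| ≈ 0.403

tan(βl) = 0.429
Z_in = Z_0·(Z_L + jZ_0·tanβl)/(Z_0 + jZ_L·tanβl) = 98.2 − j38.6 Ω
Γ_s = (Z_in − Z_s)/(Z_in + Z_s) = (48.2 − j38.6)/(148 − j38.6), |Γ_s| = 0.403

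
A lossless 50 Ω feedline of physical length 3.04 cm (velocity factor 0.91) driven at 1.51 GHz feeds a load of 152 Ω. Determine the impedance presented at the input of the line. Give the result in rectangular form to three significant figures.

λ = v/f = 0.91·c / 1.51 GHz = 0.181 m
βl = 2π·l/λ = 2π × 0.168 = 60.5°
tan(βl) = tan(60.5°) = 1.77
Z_in = Z_0·(Z_L + jZ_0·tanβl)/(Z_0 + jZ_L·tanβl)
     = 50·(152 + j88.5)/(50 + j269)

Z_in ≈ 21 − j24.4 Ω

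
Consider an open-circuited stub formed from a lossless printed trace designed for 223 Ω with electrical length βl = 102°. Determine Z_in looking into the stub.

Z_in ≈ +j47.4 Ω

tan(βl) = -4.7
For an open-circuited stub, Z_in = −jZ_0·cot(βl) = −jZ_0/tan(βl)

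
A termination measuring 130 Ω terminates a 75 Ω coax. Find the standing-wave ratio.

VSWR ≈ 1.73

For a purely resistive load, VSWR = R_L/Z_0 or Z_0/R_L (whichever > 1) = 130/75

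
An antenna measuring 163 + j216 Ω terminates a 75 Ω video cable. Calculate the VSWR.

VSWR ≈ 6.29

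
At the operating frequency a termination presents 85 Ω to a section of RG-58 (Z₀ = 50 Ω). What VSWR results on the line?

Γ = (85 − 50)/(85 + 50) = 0.259
VSWR = (1 + 0.259)/(1 − 0.259)

VSWR ≈ 1.7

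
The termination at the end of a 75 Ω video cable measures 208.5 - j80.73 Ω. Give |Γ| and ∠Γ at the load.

Γ ≈ 0.529 ∠ -15.3°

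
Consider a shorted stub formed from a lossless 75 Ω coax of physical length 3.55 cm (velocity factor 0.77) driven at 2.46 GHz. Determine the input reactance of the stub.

X_in ≈ -72.2 Ω (capacitive)

λ = v/f = 0.77·c / 2.46 GHz = 0.0939 m
βl = 2π·l/λ = 2π × 0.378 = 136°
tan(βl) = -0.962
For a shorted stub, Z_in = jZ_0·tan(βl)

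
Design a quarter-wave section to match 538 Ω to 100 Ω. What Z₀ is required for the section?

Z_qwt = √(Z_0·R_L) = √(100 × 538) = √53800

Z_qwt ≈ 232 Ω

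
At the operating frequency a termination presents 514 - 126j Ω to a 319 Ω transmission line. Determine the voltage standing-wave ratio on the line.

Γ = (Z_L − Z_0)/(Z_L + Z_0) = (195 − j126)/(833 − j126)
|Γ| = 232/842 = 0.276
VSWR = (1 + |Γ|)/(1 − |Γ|) = 1.28/0.724

VSWR ≈ 1.76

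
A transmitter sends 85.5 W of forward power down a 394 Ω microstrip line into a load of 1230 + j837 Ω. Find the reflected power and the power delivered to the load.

|Γ| = |(836 + j837)/(1624 + j837)| = 0.648
|Γ|² = 0.419
P_refl = |Γ|²·P_inc = 35.8 W, P_del = (1 − |Γ|²)·P_inc = 49.7 W

P_reflected ≈ 35.8 W; P_delivered ≈ 49.7 W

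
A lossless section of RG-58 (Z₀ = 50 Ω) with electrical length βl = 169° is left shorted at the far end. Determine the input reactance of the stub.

tan(βl) = -0.194
For a shorted stub, Z_in = jZ_0·tan(βl)

X_in ≈ -9.72 Ω (capacitive)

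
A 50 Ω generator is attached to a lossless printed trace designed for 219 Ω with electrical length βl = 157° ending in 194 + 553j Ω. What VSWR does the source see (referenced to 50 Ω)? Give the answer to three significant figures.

tan(βl) = -0.424
Z_in = Z_0·(Z_L + jZ_0·tanβl)/(Z_0 + jZ_L·tanβl) = 51.6 + j231 Ω
Γ_s = (Z_in − Z_s)/(Z_in + Z_s) = (1.64 + j231)/(102 + j231), |Γ_s| = 0.916
VSWR = (1 + |Γ_s|)/(1 − |Γ_s|)

VSWR ≈ 22.7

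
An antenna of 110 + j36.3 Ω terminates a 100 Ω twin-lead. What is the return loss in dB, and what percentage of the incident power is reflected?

Γ = (10 + j36.3)/(210 + j36.3), |Γ| = 0.177
RL = −20·log₁₀(0.177) = 15.1 dB
P_refl/P_inc = |Γ|² = 0.0312

RL ≈ 15.1 dB; 3.12% of incident power reflected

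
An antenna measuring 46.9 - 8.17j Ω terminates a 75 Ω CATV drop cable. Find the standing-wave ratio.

VSWR ≈ 1.63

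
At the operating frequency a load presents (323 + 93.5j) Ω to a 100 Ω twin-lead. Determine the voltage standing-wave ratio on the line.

VSWR ≈ 3.53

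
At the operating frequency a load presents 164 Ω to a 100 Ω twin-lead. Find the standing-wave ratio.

VSWR ≈ 1.64

Γ = (164 − 100)/(164 + 100) = 0.242
VSWR = (1 + 0.242)/(1 − 0.242)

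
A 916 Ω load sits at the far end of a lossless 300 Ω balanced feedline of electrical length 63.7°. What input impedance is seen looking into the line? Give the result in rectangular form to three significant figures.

Z_in ≈ 119 − j129 Ω

tan(βl) = tan(63.7°) = 2.02
Z_in = Z_0·(Z_L + jZ_0·tanβl)/(Z_0 + jZ_L·tanβl)
     = 300·(916 + j607)/(300 + j1850)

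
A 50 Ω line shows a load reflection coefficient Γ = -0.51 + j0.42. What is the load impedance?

Z_L = Z_0·(1 + Γ)/(1 − Γ) = 50·(0.49 + j0.42)/(1.51 − j0.42)

Z_L ≈ 11.5 + j17.1 Ω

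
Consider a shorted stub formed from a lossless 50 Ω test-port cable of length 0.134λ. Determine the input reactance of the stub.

βl = 2π × 0.134 = 48.2°
tan(βl) = 1.12
For a shorted stub, Z_in = jZ_0·tan(βl)

X_in ≈ 56 Ω (inductive)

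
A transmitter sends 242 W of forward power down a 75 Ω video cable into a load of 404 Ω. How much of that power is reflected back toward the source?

Γ = (404 − 75)/(404 + 75) = 0.687
|Γ|² = 0.472
P_refl = |Γ|²·P_inc = 114 W, P_del = (1 − |Γ|²)·P_inc = 128 W

P_reflected ≈ 114 W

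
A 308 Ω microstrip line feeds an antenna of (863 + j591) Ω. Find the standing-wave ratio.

VSWR ≈ 4.24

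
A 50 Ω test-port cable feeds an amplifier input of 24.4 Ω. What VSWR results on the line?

For a purely resistive load, VSWR = R_L/Z_0 or Z_0/R_L (whichever > 1) = 50/24.4

VSWR ≈ 2.05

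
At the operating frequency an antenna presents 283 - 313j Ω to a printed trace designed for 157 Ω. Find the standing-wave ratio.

Γ = (Z_L − Z_0)/(Z_L + Z_0) = (126 − j313)/(440 − j313)
|Γ| = 337/540 = 0.625
VSWR = (1 + |Γ|)/(1 − |Γ|) = 1.62/0.375

VSWR ≈ 4.33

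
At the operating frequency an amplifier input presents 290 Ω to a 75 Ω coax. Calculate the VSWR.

VSWR ≈ 3.87

Γ = (290 − 75)/(290 + 75) = 0.589
VSWR = (1 + 0.589)/(1 − 0.589)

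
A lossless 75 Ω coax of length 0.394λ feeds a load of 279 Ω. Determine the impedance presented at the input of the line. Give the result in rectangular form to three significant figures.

Z_in ≈ 47.3 + j79.3 Ω

βl = 2π × 0.394 = 142°
tan(βl) = tan(142°) = -0.786
Z_in = Z_0·(Z_L + jZ_0·tanβl)/(Z_0 + jZ_L·tanβl)
     = 75·(279 − j58.9)/(75 − j219)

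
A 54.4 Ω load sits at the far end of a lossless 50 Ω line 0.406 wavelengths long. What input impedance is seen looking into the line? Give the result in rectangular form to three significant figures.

βl = 2π × 0.406 = 146°
tan(βl) = tan(146°) = -0.67
Z_in = Z_0·(Z_L + jZ_0·tanβl)/(Z_0 + jZ_L·tanβl)
     = 50·(54.4 − j33.5)/(50 − j36.5)

Z_in ≈ 51.5 + j4.02 Ω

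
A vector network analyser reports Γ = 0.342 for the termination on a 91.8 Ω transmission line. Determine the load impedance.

Z_L ≈ 187 Ω

Z_L = Z_0·(1 + Γ)/(1 − Γ) = 91.8·(1.34)/(0.658)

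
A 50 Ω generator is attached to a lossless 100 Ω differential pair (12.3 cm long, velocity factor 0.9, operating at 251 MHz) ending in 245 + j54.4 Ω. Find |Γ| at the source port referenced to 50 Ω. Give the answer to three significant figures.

|Γ| ≈ 0.602

λ = v/f = 0.9·c / 251 MHz = 1.08 m
βl = 2π·l/λ = 2π × 0.114 = 41.2°
tan(βl) = 0.874
Z_in = Z_0·(Z_L + jZ_0·tanβl)/(Z_0 + jZ_L·tanβl) = 88.9 − j92.6 Ω
Γ_s = (Z_in − Z_s)/(Z_in + Z_s) = (38.9 − j92.6)/(139 − j92.6), |Γ_s| = 0.602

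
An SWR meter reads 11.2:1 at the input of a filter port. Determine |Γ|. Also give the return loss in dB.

|Γ| = (S − 1)/(S + 1) = (11.2 − 1)/(11.2 + 1) = 10.2/12.2
RL = −20·log₁₀|Γ| = −20·log₁₀(0.836)

|Γ| ≈ 0.836; return loss ≈ 1.56 dB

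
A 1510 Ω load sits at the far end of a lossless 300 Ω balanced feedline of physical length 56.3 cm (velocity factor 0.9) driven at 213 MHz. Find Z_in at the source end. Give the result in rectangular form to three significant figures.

λ = v/f = 0.9·c / 213 MHz = 1.27 m
βl = 2π·l/λ = 2π × 0.444 = 160°
tan(βl) = tan(160°) = -0.366
Z_in = Z_0·(Z_L + jZ_0·tanβl)/(Z_0 + jZ_L·tanβl)
     = 300·(1510 − j110)/(300 − j553)

Z_in ≈ 390 + j608 Ω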